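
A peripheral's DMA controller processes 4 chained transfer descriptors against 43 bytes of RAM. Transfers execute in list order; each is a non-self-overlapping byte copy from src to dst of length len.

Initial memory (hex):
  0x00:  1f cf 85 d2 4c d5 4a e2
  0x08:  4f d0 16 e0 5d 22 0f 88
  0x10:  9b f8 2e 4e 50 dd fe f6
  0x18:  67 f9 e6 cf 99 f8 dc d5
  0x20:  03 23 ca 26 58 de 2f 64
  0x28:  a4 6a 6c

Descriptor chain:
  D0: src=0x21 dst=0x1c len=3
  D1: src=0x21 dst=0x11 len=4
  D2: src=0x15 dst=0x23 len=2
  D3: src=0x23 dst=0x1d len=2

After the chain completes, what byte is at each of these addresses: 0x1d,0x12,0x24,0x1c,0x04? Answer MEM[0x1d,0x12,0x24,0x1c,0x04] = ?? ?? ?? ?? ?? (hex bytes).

#0 dst[0x1c+3] := {0x23,0xca,0x26}
#1 dst[0x11+4] := {0x23,0xca,0x26,0x58}
#2 dst[0x23+2] := {0xdd,0xfe}
#3 dst[0x1d+2] := {0xdd,0xfe}
query mem[0x1d]=0xdd, mem[0x12]=0xca, mem[0x24]=0xfe, mem[0x1c]=0x23, mem[0x04]=0x4c

MEM[0x1d,0x12,0x24,0x1c,0x04] = dd ca fe 23 4c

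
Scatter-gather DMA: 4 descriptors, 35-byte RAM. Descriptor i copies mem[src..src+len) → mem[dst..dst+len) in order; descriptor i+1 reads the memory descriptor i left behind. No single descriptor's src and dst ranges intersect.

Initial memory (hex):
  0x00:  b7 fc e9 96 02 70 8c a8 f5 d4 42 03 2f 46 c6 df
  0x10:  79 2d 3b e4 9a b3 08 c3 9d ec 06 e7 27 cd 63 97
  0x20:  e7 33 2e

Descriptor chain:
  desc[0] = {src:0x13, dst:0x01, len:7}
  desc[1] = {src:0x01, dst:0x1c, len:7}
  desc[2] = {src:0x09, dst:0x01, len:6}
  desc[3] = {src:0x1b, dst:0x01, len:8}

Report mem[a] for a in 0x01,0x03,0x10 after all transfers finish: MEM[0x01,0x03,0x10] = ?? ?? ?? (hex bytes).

MEM[0x01,0x03,0x10] = e7 9a 79

[0] 0x13->0x01 len=7 : e4 9a b3 08 c3 9d ec
[1] 0x01->0x1c len=7 : e4 9a b3 08 c3 9d ec
[2] 0x09->0x01 len=6 : d4 42 03 2f 46 c6
[3] 0x1b->0x01 len=8 : e7 e4 9a b3 08 c3 9d ec
query mem[0x01]=0xe7, mem[0x03]=0x9a, mem[0x10]=0x79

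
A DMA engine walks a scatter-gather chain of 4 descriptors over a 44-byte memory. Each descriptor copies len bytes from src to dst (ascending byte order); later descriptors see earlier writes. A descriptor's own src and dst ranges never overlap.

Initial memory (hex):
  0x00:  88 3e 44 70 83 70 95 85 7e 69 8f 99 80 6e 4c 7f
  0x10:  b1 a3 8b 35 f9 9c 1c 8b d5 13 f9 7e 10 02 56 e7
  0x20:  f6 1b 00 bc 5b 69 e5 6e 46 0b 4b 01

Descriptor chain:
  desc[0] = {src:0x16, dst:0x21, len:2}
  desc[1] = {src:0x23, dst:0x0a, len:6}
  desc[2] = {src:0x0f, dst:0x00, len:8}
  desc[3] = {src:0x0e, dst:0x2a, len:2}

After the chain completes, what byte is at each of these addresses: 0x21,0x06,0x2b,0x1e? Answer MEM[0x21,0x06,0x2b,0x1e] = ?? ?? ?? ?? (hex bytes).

[0] 0x16->0x21 len=2 : 1c 8b
[1] 0x23->0x0a len=6 : bc 5b 69 e5 6e 46
[2] 0x0f->0x00 len=8 : 46 b1 a3 8b 35 f9 9c 1c
[3] 0x0e->0x2a len=2 : 6e 46
query mem[0x21]=0x1c, mem[0x06]=0x9c, mem[0x2b]=0x46, mem[0x1e]=0x56

MEM[0x21,0x06,0x2b,0x1e] = 1c 9c 46 56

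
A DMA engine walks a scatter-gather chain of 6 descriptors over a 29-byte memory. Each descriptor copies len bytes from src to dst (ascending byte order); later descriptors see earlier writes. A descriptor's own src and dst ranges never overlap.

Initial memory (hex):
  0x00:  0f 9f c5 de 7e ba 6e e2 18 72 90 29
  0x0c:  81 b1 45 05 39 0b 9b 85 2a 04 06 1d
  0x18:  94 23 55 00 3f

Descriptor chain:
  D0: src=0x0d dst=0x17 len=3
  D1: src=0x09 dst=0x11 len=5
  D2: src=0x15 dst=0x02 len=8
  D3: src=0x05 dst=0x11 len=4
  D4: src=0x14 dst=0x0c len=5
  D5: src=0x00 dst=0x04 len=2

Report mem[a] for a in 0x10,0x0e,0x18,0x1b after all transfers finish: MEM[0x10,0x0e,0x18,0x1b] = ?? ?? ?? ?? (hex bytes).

MEM[0x10,0x0e,0x18,0x1b] = 45 06 45 00

  after D0: wrote 3B at 0x17 = b14505
  after D1: wrote 5B at 0x11 = 72902981b1
  after D2: wrote 8B at 0x02 = b106b1450555003f
  after D3: wrote 4B at 0x11 = 45055500
  after D4: wrote 5B at 0x0c = 00b106b145
  after D5: wrote 2B at 0x04 = 0f9f
query mem[0x10]=0x45, mem[0x0e]=0x06, mem[0x18]=0x45, mem[0x1b]=0x00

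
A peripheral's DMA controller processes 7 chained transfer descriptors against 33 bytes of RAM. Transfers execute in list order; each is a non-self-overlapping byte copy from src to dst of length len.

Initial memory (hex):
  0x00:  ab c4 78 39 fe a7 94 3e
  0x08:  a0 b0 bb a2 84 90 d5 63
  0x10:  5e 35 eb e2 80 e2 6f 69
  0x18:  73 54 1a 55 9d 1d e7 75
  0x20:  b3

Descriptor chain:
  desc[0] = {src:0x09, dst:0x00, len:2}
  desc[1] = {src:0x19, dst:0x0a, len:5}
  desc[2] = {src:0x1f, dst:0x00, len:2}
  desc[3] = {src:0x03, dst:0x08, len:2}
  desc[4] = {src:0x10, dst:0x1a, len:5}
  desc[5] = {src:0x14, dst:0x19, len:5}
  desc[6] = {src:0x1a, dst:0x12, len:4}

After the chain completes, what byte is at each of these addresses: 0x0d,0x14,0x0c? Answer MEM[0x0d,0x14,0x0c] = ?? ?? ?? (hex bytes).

MEM[0x0d,0x14,0x0c] = 9d 69 55

#0 dst[0x00+2] := {0xb0,0xbb}
#1 dst[0x0a+5] := {0x54,0x1a,0x55,0x9d,0x1d}
#2 dst[0x00+2] := {0x75,0xb3}
#3 dst[0x08+2] := {0x39,0xfe}
#4 dst[0x1a+5] := {0x5e,0x35,0xeb,0xe2,0x80}
#5 dst[0x19+5] := {0x80,0xe2,0x6f,0x69,0x73}
#6 dst[0x12+4] := {0xe2,0x6f,0x69,0x73}
query mem[0x0d]=0x9d, mem[0x14]=0x69, mem[0x0c]=0x55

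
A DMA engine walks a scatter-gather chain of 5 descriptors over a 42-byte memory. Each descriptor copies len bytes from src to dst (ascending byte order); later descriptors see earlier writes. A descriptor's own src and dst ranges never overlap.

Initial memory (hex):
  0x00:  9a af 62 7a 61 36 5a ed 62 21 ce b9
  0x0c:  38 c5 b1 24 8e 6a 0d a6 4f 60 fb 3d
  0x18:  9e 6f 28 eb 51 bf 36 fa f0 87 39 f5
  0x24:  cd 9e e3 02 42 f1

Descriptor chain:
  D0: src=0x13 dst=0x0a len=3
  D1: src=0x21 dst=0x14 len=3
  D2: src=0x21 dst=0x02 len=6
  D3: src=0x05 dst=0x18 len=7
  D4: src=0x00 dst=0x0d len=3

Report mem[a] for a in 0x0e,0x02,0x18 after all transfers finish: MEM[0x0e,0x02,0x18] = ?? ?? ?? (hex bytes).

#0 dst[0x0a+3] := {0xa6,0x4f,0x60}
#1 dst[0x14+3] := {0x87,0x39,0xf5}
#2 dst[0x02+6] := {0x87,0x39,0xf5,0xcd,0x9e,0xe3}
#3 dst[0x18+7] := {0xcd,0x9e,0xe3,0x62,0x21,0xa6,0x4f}
#4 dst[0x0d+3] := {0x9a,0xaf,0x87}
query mem[0x0e]=0xaf, mem[0x02]=0x87, mem[0x18]=0xcd

MEM[0x0e,0x02,0x18] = af 87 cd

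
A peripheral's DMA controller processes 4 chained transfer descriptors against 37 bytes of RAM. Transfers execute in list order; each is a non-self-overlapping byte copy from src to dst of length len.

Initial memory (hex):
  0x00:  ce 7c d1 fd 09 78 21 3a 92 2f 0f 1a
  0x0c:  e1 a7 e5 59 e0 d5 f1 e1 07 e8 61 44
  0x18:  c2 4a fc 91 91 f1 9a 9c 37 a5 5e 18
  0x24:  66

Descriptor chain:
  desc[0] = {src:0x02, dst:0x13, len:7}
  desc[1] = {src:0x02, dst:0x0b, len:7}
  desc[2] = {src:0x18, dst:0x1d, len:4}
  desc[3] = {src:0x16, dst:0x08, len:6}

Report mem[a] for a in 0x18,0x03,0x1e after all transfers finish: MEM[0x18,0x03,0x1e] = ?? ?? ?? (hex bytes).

#0 dst[0x13+7] := {0xd1,0xfd,0x09,0x78,0x21,0x3a,0x92}
#1 dst[0x0b+7] := {0xd1,0xfd,0x09,0x78,0x21,0x3a,0x92}
#2 dst[0x1d+4] := {0x3a,0x92,0xfc,0x91}
#3 dst[0x08+6] := {0x78,0x21,0x3a,0x92,0xfc,0x91}
query mem[0x18]=0x3a, mem[0x03]=0xfd, mem[0x1e]=0x92

MEM[0x18,0x03,0x1e] = 3a fd 92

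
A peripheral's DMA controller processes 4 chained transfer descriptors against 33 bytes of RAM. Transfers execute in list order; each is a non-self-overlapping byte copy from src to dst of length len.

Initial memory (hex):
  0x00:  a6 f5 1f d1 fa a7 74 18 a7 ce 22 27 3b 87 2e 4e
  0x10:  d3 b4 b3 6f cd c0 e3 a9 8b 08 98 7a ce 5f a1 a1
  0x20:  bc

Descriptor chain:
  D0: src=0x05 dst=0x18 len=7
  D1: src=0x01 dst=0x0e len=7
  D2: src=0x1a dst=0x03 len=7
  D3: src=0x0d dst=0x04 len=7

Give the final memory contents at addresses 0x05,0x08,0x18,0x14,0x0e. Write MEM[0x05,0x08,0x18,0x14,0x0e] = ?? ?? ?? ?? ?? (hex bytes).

MEM[0x05,0x08,0x18,0x14,0x0e] = f5 fa a7 18 f5

#0 dst[0x18+7] := {0xa7,0x74,0x18,0xa7,0xce,0x22,0x27}
#1 dst[0x0e+7] := {0xf5,0x1f,0xd1,0xfa,0xa7,0x74,0x18}
#2 dst[0x03+7] := {0x18,0xa7,0xce,0x22,0x27,0xa1,0xbc}
#3 dst[0x04+7] := {0x87,0xf5,0x1f,0xd1,0xfa,0xa7,0x74}
query mem[0x05]=0xf5, mem[0x08]=0xfa, mem[0x18]=0xa7, mem[0x14]=0x18, mem[0x0e]=0xf5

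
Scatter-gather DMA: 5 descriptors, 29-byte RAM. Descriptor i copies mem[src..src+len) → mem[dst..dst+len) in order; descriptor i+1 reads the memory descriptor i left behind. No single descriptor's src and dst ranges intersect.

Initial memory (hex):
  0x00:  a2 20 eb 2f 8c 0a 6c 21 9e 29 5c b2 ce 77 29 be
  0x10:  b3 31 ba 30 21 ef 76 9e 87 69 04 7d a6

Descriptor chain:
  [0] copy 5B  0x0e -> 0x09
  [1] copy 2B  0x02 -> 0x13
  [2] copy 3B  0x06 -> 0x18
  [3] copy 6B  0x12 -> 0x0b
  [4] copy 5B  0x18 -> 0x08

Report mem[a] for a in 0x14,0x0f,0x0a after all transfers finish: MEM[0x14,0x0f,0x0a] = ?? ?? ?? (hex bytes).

D0: mem[0x09..0x0d] <- [29 be b3 31 ba]
D1: mem[0x13..0x14] <- [eb 2f]
D2: mem[0x18..0x1a] <- [6c 21 9e]
D3: mem[0x0b..0x10] <- [ba eb 2f ef 76 9e]
D4: mem[0x08..0x0c] <- [6c 21 9e 7d a6]
query mem[0x14]=0x2f, mem[0x0f]=0x76, mem[0x0a]=0x9e

MEM[0x14,0x0f,0x0a] = 2f 76 9e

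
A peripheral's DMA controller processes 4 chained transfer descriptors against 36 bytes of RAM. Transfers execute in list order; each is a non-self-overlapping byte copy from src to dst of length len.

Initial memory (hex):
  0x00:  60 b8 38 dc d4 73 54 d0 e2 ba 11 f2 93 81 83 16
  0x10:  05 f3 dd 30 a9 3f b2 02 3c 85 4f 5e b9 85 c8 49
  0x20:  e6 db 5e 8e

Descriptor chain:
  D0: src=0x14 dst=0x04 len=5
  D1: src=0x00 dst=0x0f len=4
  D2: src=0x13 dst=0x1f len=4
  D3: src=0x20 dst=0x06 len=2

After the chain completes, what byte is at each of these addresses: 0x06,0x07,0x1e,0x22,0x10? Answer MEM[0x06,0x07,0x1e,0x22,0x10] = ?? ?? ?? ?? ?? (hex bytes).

D0: mem[0x04..0x08] <- [a9 3f b2 02 3c]
D1: mem[0x0f..0x12] <- [60 b8 38 dc]
D2: mem[0x1f..0x22] <- [30 a9 3f b2]
D3: mem[0x06..0x07] <- [a9 3f]
query mem[0x06]=0xa9, mem[0x07]=0x3f, mem[0x1e]=0xc8, mem[0x22]=0xb2, mem[0x10]=0xb8

MEM[0x06,0x07,0x1e,0x22,0x10] = a9 3f c8 b2 b8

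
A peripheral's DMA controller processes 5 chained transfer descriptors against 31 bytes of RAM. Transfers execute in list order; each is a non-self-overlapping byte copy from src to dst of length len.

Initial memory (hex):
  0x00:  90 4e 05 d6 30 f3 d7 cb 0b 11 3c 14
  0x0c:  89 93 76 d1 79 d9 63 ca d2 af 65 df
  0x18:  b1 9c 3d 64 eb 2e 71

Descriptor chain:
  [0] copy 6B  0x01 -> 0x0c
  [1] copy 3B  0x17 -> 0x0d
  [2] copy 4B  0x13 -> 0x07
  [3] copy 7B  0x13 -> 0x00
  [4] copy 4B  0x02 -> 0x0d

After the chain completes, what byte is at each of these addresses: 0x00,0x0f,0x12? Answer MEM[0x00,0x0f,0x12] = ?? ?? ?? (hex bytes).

MEM[0x00,0x0f,0x12] = ca df 63

  after D0: wrote 6B at 0x0c = 4e05d630f3d7
  after D1: wrote 3B at 0x0d = dfb19c
  after D2: wrote 4B at 0x07 = cad2af65
  after D3: wrote 7B at 0x00 = cad2af65dfb19c
  after D4: wrote 4B at 0x0d = af65dfb1
query mem[0x00]=0xca, mem[0x0f]=0xdf, mem[0x12]=0x63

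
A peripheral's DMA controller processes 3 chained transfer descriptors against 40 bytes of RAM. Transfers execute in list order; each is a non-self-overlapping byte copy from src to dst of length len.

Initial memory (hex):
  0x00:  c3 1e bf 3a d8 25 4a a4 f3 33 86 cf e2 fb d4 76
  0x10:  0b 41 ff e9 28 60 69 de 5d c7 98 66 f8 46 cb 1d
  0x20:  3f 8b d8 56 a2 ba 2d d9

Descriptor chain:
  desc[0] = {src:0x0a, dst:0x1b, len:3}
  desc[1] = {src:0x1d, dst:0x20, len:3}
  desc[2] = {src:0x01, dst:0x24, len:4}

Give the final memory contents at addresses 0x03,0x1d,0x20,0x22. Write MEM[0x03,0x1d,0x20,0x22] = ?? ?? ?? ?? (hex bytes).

MEM[0x03,0x1d,0x20,0x22] = 3a e2 e2 1d

[0] 0x0a->0x1b len=3 : 86 cf e2
[1] 0x1d->0x20 len=3 : e2 cb 1d
[2] 0x01->0x24 len=4 : 1e bf 3a d8
query mem[0x03]=0x3a, mem[0x1d]=0xe2, mem[0x20]=0xe2, mem[0x22]=0x1d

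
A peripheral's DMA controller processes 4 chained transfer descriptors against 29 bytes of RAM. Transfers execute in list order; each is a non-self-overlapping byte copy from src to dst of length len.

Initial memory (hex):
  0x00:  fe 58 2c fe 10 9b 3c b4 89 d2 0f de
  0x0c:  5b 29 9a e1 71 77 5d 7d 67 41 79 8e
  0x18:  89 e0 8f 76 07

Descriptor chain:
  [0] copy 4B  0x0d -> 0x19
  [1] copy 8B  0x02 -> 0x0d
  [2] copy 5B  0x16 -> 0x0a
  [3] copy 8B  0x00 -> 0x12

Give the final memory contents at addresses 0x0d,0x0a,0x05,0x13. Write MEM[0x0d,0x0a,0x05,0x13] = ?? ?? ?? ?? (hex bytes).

#0 dst[0x19+4] := {0x29,0x9a,0xe1,0x71}
#1 dst[0x0d+8] := {0x2c,0xfe,0x10,0x9b,0x3c,0xb4,0x89,0xd2}
#2 dst[0x0a+5] := {0x79,0x8e,0x89,0x29,0x9a}
#3 dst[0x12+8] := {0xfe,0x58,0x2c,0xfe,0x10,0x9b,0x3c,0xb4}
query mem[0x0d]=0x29, mem[0x0a]=0x79, mem[0x05]=0x9b, mem[0x13]=0x58

MEM[0x0d,0x0a,0x05,0x13] = 29 79 9b 58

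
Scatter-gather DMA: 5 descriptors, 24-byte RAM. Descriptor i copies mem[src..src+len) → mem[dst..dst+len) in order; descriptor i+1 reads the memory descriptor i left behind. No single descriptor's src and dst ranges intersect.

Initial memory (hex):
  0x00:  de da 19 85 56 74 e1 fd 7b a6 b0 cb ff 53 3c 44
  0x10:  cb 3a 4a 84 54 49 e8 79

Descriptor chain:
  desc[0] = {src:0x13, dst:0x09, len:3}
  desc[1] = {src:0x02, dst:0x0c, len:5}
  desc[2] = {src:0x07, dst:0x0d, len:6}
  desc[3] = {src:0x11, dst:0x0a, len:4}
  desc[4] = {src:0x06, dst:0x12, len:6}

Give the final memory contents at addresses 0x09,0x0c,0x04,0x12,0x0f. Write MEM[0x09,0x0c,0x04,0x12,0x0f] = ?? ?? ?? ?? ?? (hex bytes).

MEM[0x09,0x0c,0x04,0x12,0x0f] = 84 84 56 e1 84

  after D0: wrote 3B at 0x09 = 845449
  after D1: wrote 5B at 0x0c = 19855674e1
  after D2: wrote 6B at 0x0d = fd7b84544919
  after D3: wrote 4B at 0x0a = 49198454
  after D4: wrote 6B at 0x12 = e1fd7b844919
query mem[0x09]=0x84, mem[0x0c]=0x84, mem[0x04]=0x56, mem[0x12]=0xe1, mem[0x0f]=0x84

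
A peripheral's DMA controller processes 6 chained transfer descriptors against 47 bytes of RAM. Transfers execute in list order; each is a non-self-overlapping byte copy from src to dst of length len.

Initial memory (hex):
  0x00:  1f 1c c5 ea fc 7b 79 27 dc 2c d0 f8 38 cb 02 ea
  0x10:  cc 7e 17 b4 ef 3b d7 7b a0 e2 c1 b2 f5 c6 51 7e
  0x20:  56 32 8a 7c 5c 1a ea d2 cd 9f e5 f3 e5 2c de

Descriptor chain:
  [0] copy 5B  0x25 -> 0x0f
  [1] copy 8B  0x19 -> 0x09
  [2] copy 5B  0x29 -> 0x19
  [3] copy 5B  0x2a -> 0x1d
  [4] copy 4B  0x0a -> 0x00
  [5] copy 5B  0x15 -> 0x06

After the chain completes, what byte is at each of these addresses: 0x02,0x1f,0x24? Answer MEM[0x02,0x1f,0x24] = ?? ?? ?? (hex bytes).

MEM[0x02,0x1f,0x24] = f5 e5 5c

  after D0: wrote 5B at 0x0f = 1aead2cd9f
  after D1: wrote 8B at 0x09 = e2c1b2f5c6517e56
  after D2: wrote 5B at 0x19 = 9fe5f3e52c
  after D3: wrote 5B at 0x1d = e5f3e52cde
  after D4: wrote 4B at 0x00 = c1b2f5c6
  after D5: wrote 5B at 0x06 = 3bd77ba09f
query mem[0x02]=0xf5, mem[0x1f]=0xe5, mem[0x24]=0x5c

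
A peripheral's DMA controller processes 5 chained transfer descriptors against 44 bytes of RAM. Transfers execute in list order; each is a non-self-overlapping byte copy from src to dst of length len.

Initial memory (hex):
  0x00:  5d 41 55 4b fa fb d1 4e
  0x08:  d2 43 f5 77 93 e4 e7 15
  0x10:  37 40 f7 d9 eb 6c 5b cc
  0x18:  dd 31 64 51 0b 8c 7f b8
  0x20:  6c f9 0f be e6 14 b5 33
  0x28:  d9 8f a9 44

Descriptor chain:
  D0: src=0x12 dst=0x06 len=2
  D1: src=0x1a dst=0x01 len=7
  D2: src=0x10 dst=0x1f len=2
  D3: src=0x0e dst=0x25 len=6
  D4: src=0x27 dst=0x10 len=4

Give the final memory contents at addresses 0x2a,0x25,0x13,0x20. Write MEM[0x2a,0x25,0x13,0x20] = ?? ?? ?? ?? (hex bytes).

#0 dst[0x06+2] := {0xf7,0xd9}
#1 dst[0x01+7] := {0x64,0x51,0x0b,0x8c,0x7f,0xb8,0x6c}
#2 dst[0x1f+2] := {0x37,0x40}
#3 dst[0x25+6] := {0xe7,0x15,0x37,0x40,0xf7,0xd9}
#4 dst[0x10+4] := {0x37,0x40,0xf7,0xd9}
query mem[0x2a]=0xd9, mem[0x25]=0xe7, mem[0x13]=0xd9, mem[0x20]=0x40

MEM[0x2a,0x25,0x13,0x20] = d9 e7 d9 40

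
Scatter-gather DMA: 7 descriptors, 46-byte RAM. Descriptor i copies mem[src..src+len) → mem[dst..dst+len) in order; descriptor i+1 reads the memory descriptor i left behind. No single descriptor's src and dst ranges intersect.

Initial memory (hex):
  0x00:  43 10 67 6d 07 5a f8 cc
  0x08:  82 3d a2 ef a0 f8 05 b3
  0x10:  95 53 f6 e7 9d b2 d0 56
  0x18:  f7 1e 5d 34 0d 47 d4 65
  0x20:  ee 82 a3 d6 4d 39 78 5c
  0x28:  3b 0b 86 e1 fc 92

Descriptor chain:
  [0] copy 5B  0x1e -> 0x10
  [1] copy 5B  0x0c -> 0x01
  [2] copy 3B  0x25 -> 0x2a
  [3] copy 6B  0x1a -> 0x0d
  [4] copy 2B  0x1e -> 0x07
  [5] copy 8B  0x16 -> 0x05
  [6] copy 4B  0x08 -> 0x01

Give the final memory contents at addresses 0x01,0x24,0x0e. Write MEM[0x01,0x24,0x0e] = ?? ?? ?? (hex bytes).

  after D0: wrote 5B at 0x10 = d465ee82a3
  after D1: wrote 5B at 0x01 = a0f805b3d4
  after D2: wrote 3B at 0x2a = 39785c
  after D3: wrote 6B at 0x0d = 5d340d47d465
  after D4: wrote 2B at 0x07 = d465
  after D5: wrote 8B at 0x05 = d056f71e5d340d47
  after D6: wrote 4B at 0x01 = 1e5d340d
query mem[0x01]=0x1e, mem[0x24]=0x4d, mem[0x0e]=0x34

MEM[0x01,0x24,0x0e] = 1e 4d 34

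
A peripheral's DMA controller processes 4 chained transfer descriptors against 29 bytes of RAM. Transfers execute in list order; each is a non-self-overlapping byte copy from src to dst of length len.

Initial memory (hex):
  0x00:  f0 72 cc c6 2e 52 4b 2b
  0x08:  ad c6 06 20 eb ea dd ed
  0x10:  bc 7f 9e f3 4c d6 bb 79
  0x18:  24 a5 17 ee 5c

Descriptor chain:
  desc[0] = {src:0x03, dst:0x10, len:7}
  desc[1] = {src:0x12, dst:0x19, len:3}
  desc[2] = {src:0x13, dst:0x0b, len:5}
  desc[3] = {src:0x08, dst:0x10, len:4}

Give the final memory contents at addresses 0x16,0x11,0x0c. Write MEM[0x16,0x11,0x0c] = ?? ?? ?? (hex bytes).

#0 dst[0x10+7] := {0xc6,0x2e,0x52,0x4b,0x2b,0xad,0xc6}
#1 dst[0x19+3] := {0x52,0x4b,0x2b}
#2 dst[0x0b+5] := {0x4b,0x2b,0xad,0xc6,0x79}
#3 dst[0x10+4] := {0xad,0xc6,0x06,0x4b}
query mem[0x16]=0xc6, mem[0x11]=0xc6, mem[0x0c]=0x2b

MEM[0x16,0x11,0x0c] = c6 c6 2b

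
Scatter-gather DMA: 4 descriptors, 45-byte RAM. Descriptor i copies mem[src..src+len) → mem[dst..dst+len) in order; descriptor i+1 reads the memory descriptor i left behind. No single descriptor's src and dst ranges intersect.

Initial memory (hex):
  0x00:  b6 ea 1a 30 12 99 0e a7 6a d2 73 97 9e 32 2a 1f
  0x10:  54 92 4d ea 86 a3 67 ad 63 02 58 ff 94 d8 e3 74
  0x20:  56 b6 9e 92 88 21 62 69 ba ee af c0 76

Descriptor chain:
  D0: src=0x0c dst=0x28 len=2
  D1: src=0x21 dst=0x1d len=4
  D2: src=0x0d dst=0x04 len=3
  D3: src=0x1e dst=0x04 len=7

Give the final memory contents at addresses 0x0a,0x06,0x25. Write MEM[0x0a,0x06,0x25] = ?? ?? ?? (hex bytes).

D0: mem[0x28..0x29] <- [9e 32]
D1: mem[0x1d..0x20] <- [b6 9e 92 88]
D2: mem[0x04..0x06] <- [32 2a 1f]
D3: mem[0x04..0x0a] <- [9e 92 88 b6 9e 92 88]
query mem[0x0a]=0x88, mem[0x06]=0x88, mem[0x25]=0x21

MEM[0x0a,0x06,0x25] = 88 88 21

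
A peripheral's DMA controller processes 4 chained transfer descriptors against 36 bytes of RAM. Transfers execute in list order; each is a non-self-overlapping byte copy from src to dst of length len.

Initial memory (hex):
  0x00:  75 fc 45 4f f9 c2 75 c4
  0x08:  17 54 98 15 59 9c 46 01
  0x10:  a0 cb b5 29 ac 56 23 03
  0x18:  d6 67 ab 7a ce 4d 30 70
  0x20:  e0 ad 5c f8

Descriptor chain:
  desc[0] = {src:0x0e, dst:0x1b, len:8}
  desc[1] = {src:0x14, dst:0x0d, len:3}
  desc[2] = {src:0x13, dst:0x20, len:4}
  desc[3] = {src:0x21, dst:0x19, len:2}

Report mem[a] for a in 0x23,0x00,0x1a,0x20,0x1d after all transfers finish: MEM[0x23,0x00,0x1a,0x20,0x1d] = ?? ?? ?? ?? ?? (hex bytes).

MEM[0x23,0x00,0x1a,0x20,0x1d] = 23 75 56 29 a0

[0] 0x0e->0x1b len=8 : 46 01 a0 cb b5 29 ac 56
[1] 0x14->0x0d len=3 : ac 56 23
[2] 0x13->0x20 len=4 : 29 ac 56 23
[3] 0x21->0x19 len=2 : ac 56
query mem[0x23]=0x23, mem[0x00]=0x75, mem[0x1a]=0x56, mem[0x20]=0x29, mem[0x1d]=0xa0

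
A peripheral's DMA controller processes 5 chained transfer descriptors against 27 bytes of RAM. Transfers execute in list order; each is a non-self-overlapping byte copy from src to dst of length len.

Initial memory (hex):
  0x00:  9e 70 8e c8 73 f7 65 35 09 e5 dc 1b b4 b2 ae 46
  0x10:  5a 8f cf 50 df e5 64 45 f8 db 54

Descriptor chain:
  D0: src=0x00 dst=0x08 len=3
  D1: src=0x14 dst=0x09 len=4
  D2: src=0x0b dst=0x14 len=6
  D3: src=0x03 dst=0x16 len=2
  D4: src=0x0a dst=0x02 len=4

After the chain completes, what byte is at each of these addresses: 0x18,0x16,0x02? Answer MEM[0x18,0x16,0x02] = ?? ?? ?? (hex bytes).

[0] 0x00->0x08 len=3 : 9e 70 8e
[1] 0x14->0x09 len=4 : df e5 64 45
[2] 0x0b->0x14 len=6 : 64 45 b2 ae 46 5a
[3] 0x03->0x16 len=2 : c8 73
[4] 0x0a->0x02 len=4 : e5 64 45 b2
query mem[0x18]=0x46, mem[0x16]=0xc8, mem[0x02]=0xe5

MEM[0x18,0x16,0x02] = 46 c8 e5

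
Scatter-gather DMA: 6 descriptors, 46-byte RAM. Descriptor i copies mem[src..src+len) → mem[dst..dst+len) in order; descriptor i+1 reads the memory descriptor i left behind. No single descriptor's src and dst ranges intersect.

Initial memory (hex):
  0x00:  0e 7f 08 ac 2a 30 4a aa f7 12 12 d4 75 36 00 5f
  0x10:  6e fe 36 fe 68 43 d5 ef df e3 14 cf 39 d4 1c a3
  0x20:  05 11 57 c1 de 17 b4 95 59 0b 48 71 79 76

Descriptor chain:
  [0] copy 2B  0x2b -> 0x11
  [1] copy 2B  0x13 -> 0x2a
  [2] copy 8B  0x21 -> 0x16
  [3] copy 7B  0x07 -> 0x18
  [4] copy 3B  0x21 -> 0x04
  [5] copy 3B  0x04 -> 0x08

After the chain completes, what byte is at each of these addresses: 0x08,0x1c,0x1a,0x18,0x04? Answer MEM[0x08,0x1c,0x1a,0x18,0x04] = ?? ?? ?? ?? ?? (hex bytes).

MEM[0x08,0x1c,0x1a,0x18,0x04] = 11 d4 12 aa 11

[0] 0x2b->0x11 len=2 : 71 79
[1] 0x13->0x2a len=2 : fe 68
[2] 0x21->0x16 len=8 : 11 57 c1 de 17 b4 95 59
[3] 0x07->0x18 len=7 : aa f7 12 12 d4 75 36
[4] 0x21->0x04 len=3 : 11 57 c1
[5] 0x04->0x08 len=3 : 11 57 c1
query mem[0x08]=0x11, mem[0x1c]=0xd4, mem[0x1a]=0x12, mem[0x18]=0xaa, mem[0x04]=0x11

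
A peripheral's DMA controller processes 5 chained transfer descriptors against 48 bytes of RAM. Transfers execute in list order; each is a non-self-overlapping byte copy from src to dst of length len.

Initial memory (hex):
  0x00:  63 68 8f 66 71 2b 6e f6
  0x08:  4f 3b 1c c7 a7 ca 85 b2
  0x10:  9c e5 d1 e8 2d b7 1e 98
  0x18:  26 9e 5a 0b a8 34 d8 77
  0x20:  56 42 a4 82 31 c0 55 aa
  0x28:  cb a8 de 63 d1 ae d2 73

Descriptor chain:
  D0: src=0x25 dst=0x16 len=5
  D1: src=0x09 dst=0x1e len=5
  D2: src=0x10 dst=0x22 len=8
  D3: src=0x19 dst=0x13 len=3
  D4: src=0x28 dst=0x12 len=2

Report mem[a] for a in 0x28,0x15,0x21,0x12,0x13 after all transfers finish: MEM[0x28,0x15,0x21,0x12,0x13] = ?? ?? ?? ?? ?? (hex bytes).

MEM[0x28,0x15,0x21,0x12,0x13] = c0 0b a7 c0 55

D0: mem[0x16..0x1a] <- [c0 55 aa cb a8]
D1: mem[0x1e..0x22] <- [3b 1c c7 a7 ca]
D2: mem[0x22..0x29] <- [9c e5 d1 e8 2d b7 c0 55]
D3: mem[0x13..0x15] <- [cb a8 0b]
D4: mem[0x12..0x13] <- [c0 55]
query mem[0x28]=0xc0, mem[0x15]=0x0b, mem[0x21]=0xa7, mem[0x12]=0xc0, mem[0x13]=0x55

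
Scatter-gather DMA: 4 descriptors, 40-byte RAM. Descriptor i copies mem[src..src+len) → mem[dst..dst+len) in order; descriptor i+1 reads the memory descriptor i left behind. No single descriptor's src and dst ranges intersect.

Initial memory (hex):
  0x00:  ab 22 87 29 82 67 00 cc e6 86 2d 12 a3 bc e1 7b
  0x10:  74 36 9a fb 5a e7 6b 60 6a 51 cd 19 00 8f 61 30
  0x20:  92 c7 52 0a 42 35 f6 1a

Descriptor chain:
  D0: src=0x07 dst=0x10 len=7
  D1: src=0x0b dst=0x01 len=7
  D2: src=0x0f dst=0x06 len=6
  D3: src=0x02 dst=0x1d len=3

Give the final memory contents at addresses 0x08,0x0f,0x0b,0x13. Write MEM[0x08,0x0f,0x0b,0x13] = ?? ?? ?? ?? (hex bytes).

MEM[0x08,0x0f,0x0b,0x13] = e6 7b 12 2d

[0] 0x07->0x10 len=7 : cc e6 86 2d 12 a3 bc
[1] 0x0b->0x01 len=7 : 12 a3 bc e1 7b cc e6
[2] 0x0f->0x06 len=6 : 7b cc e6 86 2d 12
[3] 0x02->0x1d len=3 : a3 bc e1
query mem[0x08]=0xe6, mem[0x0f]=0x7b, mem[0x0b]=0x12, mem[0x13]=0x2d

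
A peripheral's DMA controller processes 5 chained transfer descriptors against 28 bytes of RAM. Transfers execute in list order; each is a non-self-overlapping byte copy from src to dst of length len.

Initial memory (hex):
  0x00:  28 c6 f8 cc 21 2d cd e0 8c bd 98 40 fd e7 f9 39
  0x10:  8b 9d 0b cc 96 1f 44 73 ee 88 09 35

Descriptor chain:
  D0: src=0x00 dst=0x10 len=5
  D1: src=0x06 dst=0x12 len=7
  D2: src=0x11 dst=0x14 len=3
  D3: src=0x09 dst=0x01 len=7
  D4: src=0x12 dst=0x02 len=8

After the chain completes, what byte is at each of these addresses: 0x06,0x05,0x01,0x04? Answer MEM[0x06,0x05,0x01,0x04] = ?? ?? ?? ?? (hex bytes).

D0: mem[0x10..0x14] <- [28 c6 f8 cc 21]
D1: mem[0x12..0x18] <- [cd e0 8c bd 98 40 fd]
D2: mem[0x14..0x16] <- [c6 cd e0]
D3: mem[0x01..0x07] <- [bd 98 40 fd e7 f9 39]
D4: mem[0x02..0x09] <- [cd e0 c6 cd e0 40 fd 88]
query mem[0x06]=0xe0, mem[0x05]=0xcd, mem[0x01]=0xbd, mem[0x04]=0xc6

MEM[0x06,0x05,0x01,0x04] = e0 cd bd c6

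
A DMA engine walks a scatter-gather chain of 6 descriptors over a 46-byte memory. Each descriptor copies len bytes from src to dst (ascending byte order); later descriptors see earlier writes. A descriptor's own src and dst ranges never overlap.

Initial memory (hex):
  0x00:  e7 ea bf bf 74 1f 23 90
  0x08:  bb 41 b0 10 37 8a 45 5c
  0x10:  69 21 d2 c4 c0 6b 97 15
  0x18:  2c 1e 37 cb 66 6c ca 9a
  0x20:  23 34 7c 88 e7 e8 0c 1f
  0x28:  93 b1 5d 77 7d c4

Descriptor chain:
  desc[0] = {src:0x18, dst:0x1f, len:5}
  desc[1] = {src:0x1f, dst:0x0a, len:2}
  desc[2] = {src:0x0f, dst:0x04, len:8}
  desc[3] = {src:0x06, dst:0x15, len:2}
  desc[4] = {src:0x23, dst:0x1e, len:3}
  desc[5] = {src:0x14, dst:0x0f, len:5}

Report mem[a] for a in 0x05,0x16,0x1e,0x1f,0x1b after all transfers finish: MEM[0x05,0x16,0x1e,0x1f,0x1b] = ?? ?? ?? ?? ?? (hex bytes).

MEM[0x05,0x16,0x1e,0x1f,0x1b] = 69 d2 66 e7 cb

  after D0: wrote 5B at 0x1f = 2c1e37cb66
  after D1: wrote 2B at 0x0a = 2c1e
  after D2: wrote 8B at 0x04 = 5c6921d2c4c06b97
  after D3: wrote 2B at 0x15 = 21d2
  after D4: wrote 3B at 0x1e = 66e7e8
  after D5: wrote 5B at 0x0f = c021d2152c
query mem[0x05]=0x69, mem[0x16]=0xd2, mem[0x1e]=0x66, mem[0x1f]=0xe7, mem[0x1b]=0xcb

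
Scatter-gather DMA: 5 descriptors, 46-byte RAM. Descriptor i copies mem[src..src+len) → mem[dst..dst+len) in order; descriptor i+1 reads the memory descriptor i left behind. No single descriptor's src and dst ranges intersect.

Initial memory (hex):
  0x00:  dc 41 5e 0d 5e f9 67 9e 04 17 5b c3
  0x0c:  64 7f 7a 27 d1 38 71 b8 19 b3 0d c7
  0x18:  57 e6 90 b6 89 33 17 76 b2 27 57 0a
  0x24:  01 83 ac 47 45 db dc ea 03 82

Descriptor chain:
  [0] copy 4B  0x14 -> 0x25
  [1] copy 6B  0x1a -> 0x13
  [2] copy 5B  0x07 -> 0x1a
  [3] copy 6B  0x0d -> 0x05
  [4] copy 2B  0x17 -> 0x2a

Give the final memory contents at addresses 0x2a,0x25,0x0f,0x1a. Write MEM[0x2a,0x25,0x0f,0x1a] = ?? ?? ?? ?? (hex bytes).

D0: mem[0x25..0x28] <- [19 b3 0d c7]
D1: mem[0x13..0x18] <- [90 b6 89 33 17 76]
D2: mem[0x1a..0x1e] <- [9e 04 17 5b c3]
D3: mem[0x05..0x0a] <- [7f 7a 27 d1 38 71]
D4: mem[0x2a..0x2b] <- [17 76]
query mem[0x2a]=0x17, mem[0x25]=0x19, mem[0x0f]=0x27, mem[0x1a]=0x9e

MEM[0x2a,0x25,0x0f,0x1a] = 17 19 27 9e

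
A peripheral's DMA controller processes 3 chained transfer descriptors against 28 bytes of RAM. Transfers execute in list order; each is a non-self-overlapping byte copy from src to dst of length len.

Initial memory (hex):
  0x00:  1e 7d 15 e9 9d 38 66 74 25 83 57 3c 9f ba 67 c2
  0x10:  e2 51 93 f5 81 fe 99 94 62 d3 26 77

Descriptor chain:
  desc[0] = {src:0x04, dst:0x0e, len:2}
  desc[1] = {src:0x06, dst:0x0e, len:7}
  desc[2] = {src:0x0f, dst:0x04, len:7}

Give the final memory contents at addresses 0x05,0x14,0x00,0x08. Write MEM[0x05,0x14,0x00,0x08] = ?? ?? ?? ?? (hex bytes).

D0: mem[0x0e..0x0f] <- [9d 38]
D1: mem[0x0e..0x14] <- [66 74 25 83 57 3c 9f]
D2: mem[0x04..0x0a] <- [74 25 83 57 3c 9f fe]
query mem[0x05]=0x25, mem[0x14]=0x9f, mem[0x00]=0x1e, mem[0x08]=0x3c

MEM[0x05,0x14,0x00,0x08] = 25 9f 1e 3c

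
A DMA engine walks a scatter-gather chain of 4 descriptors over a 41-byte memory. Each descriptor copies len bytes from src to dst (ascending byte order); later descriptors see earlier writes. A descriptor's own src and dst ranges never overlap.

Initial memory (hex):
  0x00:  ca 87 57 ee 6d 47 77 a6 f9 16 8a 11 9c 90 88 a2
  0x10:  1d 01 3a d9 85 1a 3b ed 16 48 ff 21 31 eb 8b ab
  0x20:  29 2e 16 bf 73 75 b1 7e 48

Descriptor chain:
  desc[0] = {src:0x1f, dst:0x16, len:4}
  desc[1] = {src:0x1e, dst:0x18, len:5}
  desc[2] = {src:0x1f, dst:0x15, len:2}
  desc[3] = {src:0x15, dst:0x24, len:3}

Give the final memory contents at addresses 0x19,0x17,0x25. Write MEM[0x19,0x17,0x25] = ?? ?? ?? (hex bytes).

D0: mem[0x16..0x19] <- [ab 29 2e 16]
D1: mem[0x18..0x1c] <- [8b ab 29 2e 16]
D2: mem[0x15..0x16] <- [ab 29]
D3: mem[0x24..0x26] <- [ab 29 29]
query mem[0x19]=0xab, mem[0x17]=0x29, mem[0x25]=0x29

MEM[0x19,0x17,0x25] = ab 29 29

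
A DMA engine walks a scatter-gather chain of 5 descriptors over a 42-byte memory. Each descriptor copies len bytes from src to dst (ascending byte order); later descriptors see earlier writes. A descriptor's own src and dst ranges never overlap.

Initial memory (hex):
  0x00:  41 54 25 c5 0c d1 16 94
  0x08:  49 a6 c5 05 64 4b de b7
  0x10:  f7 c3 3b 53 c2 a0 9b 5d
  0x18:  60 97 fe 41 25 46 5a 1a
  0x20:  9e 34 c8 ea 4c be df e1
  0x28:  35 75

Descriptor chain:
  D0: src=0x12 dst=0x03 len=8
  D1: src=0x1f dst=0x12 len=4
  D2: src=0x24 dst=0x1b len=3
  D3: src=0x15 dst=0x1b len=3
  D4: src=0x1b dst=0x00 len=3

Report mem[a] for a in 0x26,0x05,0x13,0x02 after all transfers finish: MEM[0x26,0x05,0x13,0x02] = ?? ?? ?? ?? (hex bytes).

MEM[0x26,0x05,0x13,0x02] = df c2 9e 5d

D0: mem[0x03..0x0a] <- [3b 53 c2 a0 9b 5d 60 97]
D1: mem[0x12..0x15] <- [1a 9e 34 c8]
D2: mem[0x1b..0x1d] <- [4c be df]
D3: mem[0x1b..0x1d] <- [c8 9b 5d]
D4: mem[0x00..0x02] <- [c8 9b 5d]
query mem[0x26]=0xdf, mem[0x05]=0xc2, mem[0x13]=0x9e, mem[0x02]=0x5d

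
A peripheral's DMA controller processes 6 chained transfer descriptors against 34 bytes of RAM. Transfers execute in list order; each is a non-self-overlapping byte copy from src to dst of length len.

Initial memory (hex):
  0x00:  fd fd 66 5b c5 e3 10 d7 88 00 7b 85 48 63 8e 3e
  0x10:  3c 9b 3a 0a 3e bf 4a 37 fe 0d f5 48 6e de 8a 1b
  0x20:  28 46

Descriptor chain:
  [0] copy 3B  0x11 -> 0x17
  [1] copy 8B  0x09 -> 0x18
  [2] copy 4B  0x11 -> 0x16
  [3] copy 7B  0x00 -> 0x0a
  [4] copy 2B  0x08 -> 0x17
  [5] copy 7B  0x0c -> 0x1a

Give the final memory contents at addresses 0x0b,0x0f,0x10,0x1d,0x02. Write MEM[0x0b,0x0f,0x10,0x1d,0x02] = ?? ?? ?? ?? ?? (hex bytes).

D0: mem[0x17..0x19] <- [9b 3a 0a]
D1: mem[0x18..0x1f] <- [00 7b 85 48 63 8e 3e 3c]
D2: mem[0x16..0x19] <- [9b 3a 0a 3e]
D3: mem[0x0a..0x10] <- [fd fd 66 5b c5 e3 10]
D4: mem[0x17..0x18] <- [88 00]
D5: mem[0x1a..0x20] <- [66 5b c5 e3 10 9b 3a]
query mem[0x0b]=0xfd, mem[0x0f]=0xe3, mem[0x10]=0x10, mem[0x1d]=0xe3, mem[0x02]=0x66

MEM[0x0b,0x0f,0x10,0x1d,0x02] = fd e3 10 e3 66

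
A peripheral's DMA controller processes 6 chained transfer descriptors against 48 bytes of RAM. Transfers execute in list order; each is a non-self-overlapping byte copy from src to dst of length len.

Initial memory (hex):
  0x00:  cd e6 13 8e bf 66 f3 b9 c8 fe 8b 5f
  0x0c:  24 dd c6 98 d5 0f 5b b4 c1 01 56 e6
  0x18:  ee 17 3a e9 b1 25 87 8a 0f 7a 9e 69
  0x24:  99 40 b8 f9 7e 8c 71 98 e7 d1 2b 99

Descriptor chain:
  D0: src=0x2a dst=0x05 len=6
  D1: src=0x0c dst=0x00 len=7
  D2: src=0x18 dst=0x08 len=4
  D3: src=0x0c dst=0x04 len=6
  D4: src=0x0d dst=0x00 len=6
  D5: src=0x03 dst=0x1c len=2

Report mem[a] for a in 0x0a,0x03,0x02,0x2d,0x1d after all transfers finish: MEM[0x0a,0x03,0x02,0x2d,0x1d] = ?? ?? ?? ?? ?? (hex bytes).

[0] 0x2a->0x05 len=6 : 71 98 e7 d1 2b 99
[1] 0x0c->0x00 len=7 : 24 dd c6 98 d5 0f 5b
[2] 0x18->0x08 len=4 : ee 17 3a e9
[3] 0x0c->0x04 len=6 : 24 dd c6 98 d5 0f
[4] 0x0d->0x00 len=6 : dd c6 98 d5 0f 5b
[5] 0x03->0x1c len=2 : d5 0f
query mem[0x0a]=0x3a, mem[0x03]=0xd5, mem[0x02]=0x98, mem[0x2d]=0xd1, mem[0x1d]=0x0f

MEM[0x0a,0x03,0x02,0x2d,0x1d] = 3a d5 98 d1 0f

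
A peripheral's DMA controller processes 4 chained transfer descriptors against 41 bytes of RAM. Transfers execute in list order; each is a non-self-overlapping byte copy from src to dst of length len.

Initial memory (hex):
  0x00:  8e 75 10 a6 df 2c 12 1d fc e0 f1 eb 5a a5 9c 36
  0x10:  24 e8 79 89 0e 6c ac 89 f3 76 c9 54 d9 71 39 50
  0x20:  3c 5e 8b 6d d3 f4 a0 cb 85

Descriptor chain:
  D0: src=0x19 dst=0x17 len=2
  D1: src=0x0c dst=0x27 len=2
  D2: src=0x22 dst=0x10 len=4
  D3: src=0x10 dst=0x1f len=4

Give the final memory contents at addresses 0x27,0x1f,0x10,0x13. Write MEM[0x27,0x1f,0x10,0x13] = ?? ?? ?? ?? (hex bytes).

MEM[0x27,0x1f,0x10,0x13] = 5a 8b 8b f4

  after D0: wrote 2B at 0x17 = 76c9
  after D1: wrote 2B at 0x27 = 5aa5
  after D2: wrote 4B at 0x10 = 8b6dd3f4
  after D3: wrote 4B at 0x1f = 8b6dd3f4
query mem[0x27]=0x5a, mem[0x1f]=0x8b, mem[0x10]=0x8b, mem[0x13]=0xf4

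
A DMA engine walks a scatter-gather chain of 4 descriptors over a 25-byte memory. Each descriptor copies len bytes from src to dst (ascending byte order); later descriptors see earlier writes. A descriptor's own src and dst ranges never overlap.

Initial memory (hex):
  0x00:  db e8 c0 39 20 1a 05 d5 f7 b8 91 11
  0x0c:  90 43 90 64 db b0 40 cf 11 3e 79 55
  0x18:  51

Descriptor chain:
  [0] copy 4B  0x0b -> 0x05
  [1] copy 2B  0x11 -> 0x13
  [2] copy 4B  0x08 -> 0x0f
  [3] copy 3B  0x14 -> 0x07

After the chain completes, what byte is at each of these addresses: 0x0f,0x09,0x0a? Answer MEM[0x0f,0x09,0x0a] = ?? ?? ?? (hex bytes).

MEM[0x0f,0x09,0x0a] = 90 79 91

D0: mem[0x05..0x08] <- [11 90 43 90]
D1: mem[0x13..0x14] <- [b0 40]
D2: mem[0x0f..0x12] <- [90 b8 91 11]
D3: mem[0x07..0x09] <- [40 3e 79]
query mem[0x0f]=0x90, mem[0x09]=0x79, mem[0x0a]=0x91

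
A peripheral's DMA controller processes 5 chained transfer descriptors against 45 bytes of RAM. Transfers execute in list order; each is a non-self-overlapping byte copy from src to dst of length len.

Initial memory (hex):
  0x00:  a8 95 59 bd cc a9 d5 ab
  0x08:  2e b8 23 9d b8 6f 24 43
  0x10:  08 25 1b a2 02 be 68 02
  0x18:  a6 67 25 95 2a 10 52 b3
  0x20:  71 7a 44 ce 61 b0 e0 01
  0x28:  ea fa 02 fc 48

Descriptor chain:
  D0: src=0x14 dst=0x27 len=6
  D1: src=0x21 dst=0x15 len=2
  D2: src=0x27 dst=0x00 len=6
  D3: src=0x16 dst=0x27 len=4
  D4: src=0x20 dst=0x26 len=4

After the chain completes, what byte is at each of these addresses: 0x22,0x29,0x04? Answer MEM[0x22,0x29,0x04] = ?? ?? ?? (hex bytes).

MEM[0x22,0x29,0x04] = 44 ce a6

  after D0: wrote 6B at 0x27 = 02be6802a667
  after D1: wrote 2B at 0x15 = 7a44
  after D2: wrote 6B at 0x00 = 02be6802a667
  after D3: wrote 4B at 0x27 = 4402a667
  after D4: wrote 4B at 0x26 = 717a44ce
query mem[0x22]=0x44, mem[0x29]=0xce, mem[0x04]=0xa6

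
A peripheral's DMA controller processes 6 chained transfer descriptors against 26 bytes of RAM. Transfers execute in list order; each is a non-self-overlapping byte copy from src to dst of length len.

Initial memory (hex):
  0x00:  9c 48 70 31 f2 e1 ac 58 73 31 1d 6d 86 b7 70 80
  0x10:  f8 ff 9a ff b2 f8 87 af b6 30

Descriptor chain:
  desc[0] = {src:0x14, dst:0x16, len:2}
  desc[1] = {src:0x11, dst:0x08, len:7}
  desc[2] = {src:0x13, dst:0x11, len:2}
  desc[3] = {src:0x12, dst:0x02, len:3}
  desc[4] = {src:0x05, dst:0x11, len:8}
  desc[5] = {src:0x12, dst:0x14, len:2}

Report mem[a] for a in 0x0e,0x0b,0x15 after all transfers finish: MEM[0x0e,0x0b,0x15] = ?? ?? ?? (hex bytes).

MEM[0x0e,0x0b,0x15] = f8 b2 58

#0 dst[0x16+2] := {0xb2,0xf8}
#1 dst[0x08+7] := {0xff,0x9a,0xff,0xb2,0xf8,0xb2,0xf8}
#2 dst[0x11+2] := {0xff,0xb2}
#3 dst[0x02+3] := {0xb2,0xff,0xb2}
#4 dst[0x11+8] := {0xe1,0xac,0x58,0xff,0x9a,0xff,0xb2,0xf8}
#5 dst[0x14+2] := {0xac,0x58}
query mem[0x0e]=0xf8, mem[0x0b]=0xb2, mem[0x15]=0x58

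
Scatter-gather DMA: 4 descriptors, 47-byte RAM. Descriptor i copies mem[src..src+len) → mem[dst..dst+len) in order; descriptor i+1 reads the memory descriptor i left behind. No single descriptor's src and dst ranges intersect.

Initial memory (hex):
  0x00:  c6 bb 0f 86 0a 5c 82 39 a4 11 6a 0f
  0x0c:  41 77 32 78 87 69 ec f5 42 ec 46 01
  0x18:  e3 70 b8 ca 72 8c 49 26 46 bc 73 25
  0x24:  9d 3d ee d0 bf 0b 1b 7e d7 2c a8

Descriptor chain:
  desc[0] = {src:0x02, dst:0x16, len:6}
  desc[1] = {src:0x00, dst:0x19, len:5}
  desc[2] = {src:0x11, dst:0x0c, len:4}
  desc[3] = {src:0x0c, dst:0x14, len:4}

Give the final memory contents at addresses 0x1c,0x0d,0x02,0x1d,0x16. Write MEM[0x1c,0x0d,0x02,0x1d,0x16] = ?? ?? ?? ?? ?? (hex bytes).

#0 dst[0x16+6] := {0x0f,0x86,0x0a,0x5c,0x82,0x39}
#1 dst[0x19+5] := {0xc6,0xbb,0x0f,0x86,0x0a}
#2 dst[0x0c+4] := {0x69,0xec,0xf5,0x42}
#3 dst[0x14+4] := {0x69,0xec,0xf5,0x42}
query mem[0x1c]=0x86, mem[0x0d]=0xec, mem[0x02]=0x0f, mem[0x1d]=0x0a, mem[0x16]=0xf5

MEM[0x1c,0x0d,0x02,0x1d,0x16] = 86 ec 0f 0a f5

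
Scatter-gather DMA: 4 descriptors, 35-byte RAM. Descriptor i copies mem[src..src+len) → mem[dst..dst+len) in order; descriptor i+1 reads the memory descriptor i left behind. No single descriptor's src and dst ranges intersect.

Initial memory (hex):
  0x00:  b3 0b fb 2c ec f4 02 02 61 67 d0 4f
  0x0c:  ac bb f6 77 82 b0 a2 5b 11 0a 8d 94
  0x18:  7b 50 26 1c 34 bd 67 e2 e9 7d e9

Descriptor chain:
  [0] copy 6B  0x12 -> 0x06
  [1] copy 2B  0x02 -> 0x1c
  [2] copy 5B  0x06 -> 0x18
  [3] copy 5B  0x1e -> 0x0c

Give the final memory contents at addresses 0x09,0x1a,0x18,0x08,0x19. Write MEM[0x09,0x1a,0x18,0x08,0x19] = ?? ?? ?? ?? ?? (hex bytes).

#0 dst[0x06+6] := {0xa2,0x5b,0x11,0x0a,0x8d,0x94}
#1 dst[0x1c+2] := {0xfb,0x2c}
#2 dst[0x18+5] := {0xa2,0x5b,0x11,0x0a,0x8d}
#3 dst[0x0c+5] := {0x67,0xe2,0xe9,0x7d,0xe9}
query mem[0x09]=0x0a, mem[0x1a]=0x11, mem[0x18]=0xa2, mem[0x08]=0x11, mem[0x19]=0x5b

MEM[0x09,0x1a,0x18,0x08,0x19] = 0a 11 a2 11 5b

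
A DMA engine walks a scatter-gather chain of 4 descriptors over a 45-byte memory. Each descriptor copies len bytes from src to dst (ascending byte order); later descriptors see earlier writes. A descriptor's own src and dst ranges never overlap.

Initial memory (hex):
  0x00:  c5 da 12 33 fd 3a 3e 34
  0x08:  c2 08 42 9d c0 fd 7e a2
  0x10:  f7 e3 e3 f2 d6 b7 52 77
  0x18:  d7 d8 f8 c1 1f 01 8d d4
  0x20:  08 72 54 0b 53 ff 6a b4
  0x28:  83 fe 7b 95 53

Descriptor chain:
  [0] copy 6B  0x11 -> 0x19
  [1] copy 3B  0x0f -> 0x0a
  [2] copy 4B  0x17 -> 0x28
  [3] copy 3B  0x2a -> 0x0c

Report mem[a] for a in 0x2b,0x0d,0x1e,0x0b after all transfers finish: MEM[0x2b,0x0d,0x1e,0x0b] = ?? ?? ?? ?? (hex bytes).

[0] 0x11->0x19 len=6 : e3 e3 f2 d6 b7 52
[1] 0x0f->0x0a len=3 : a2 f7 e3
[2] 0x17->0x28 len=4 : 77 d7 e3 e3
[3] 0x2a->0x0c len=3 : e3 e3 53
query mem[0x2b]=0xe3, mem[0x0d]=0xe3, mem[0x1e]=0x52, mem[0x0b]=0xf7

MEM[0x2b,0x0d,0x1e,0x0b] = e3 e3 52 f7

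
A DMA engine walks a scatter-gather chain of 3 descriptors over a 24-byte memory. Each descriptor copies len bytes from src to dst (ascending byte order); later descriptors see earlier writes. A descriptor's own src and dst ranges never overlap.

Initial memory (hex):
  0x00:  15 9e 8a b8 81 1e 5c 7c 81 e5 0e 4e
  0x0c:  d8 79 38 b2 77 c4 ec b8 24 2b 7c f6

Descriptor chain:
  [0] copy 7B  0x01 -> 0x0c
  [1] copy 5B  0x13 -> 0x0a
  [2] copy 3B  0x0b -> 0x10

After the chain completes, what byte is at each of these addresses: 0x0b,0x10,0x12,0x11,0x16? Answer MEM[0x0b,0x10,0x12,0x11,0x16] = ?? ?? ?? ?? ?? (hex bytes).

D0: mem[0x0c..0x12] <- [9e 8a b8 81 1e 5c 7c]
D1: mem[0x0a..0x0e] <- [b8 24 2b 7c f6]
D2: mem[0x10..0x12] <- [24 2b 7c]
query mem[0x0b]=0x24, mem[0x10]=0x24, mem[0x12]=0x7c, mem[0x11]=0x2b, mem[0x16]=0x7c

MEM[0x0b,0x10,0x12,0x11,0x16] = 24 24 7c 2b 7c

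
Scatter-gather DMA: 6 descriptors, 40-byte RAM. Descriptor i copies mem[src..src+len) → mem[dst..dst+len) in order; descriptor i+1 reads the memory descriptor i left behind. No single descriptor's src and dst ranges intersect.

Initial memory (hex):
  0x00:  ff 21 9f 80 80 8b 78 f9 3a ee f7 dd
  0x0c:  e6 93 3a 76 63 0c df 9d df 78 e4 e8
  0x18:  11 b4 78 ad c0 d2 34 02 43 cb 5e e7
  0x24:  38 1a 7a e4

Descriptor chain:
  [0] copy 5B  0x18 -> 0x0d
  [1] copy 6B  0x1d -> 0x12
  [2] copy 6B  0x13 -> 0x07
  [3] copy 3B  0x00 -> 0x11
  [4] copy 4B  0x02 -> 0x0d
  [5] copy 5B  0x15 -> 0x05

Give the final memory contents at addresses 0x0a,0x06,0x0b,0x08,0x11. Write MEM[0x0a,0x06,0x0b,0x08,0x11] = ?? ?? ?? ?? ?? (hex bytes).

[0] 0x18->0x0d len=5 : 11 b4 78 ad c0
[1] 0x1d->0x12 len=6 : d2 34 02 43 cb 5e
[2] 0x13->0x07 len=6 : 34 02 43 cb 5e 11
[3] 0x00->0x11 len=3 : ff 21 9f
[4] 0x02->0x0d len=4 : 9f 80 80 8b
[5] 0x15->0x05 len=5 : 43 cb 5e 11 b4
query mem[0x0a]=0xcb, mem[0x06]=0xcb, mem[0x0b]=0x5e, mem[0x08]=0x11, mem[0x11]=0xff

MEM[0x0a,0x06,0x0b,0x08,0x11] = cb cb 5e 11 ff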